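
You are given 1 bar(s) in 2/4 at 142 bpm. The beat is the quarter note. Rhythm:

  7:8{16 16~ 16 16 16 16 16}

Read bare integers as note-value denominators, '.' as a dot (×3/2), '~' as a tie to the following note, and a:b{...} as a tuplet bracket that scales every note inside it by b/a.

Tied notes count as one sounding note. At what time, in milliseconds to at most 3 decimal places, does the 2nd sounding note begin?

1. 0.0ms @ 0 + 120.724ms (2/7)
2. 120.724ms @ 2/7 + 241.449ms (4/7)
3. 362.173ms @ 6/7 + 120.724ms (2/7)
4. 482.897ms @ 8/7 + 120.724ms (2/7)
5. 603.622ms @ 10/7 + 120.724ms (2/7)
6. 724.346ms @ 12/7 + 120.724ms (2/7)

note 2 onset = 2/7b = 120.724ms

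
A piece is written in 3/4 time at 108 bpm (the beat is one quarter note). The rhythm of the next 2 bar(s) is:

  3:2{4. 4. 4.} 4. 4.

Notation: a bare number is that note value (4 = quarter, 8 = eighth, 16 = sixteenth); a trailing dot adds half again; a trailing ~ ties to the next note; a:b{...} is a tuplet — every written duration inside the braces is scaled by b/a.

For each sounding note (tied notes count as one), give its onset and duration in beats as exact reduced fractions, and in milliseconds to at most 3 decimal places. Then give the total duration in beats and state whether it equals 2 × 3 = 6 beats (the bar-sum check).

1) 0.0ms=0b +555.556ms=1b
2) 555.556ms=1b +555.556ms=1b
3) 1111.111ms=2b +555.556ms=1b
4) 1666.667ms=3b +833.333ms=3/2b
5) 2500.0ms=9/2b +833.333ms=3/2b
Σ=6b of 6 (108bpm 3/4) — PASS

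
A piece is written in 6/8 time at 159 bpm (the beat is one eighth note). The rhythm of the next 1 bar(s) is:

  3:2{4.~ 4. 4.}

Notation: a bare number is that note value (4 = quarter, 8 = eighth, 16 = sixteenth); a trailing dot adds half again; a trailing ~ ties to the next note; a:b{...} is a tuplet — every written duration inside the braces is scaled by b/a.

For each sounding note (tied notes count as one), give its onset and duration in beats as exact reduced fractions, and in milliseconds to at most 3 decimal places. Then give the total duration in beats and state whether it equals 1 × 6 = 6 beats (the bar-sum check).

1) 0.0ms=0b +1509.434ms=4b
2) 1509.434ms=4b +754.717ms=2b
Σ=6b of 6 (159bpm 6/8) — PASS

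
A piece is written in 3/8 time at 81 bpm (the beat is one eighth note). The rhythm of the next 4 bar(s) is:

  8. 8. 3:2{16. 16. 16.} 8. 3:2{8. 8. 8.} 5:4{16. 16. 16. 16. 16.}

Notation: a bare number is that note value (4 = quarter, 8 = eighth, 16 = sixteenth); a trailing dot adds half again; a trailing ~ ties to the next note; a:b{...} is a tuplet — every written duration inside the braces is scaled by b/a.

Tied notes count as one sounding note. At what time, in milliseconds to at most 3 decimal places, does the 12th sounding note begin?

note 12 onset = 51/5b = 7555.556ms

1. 0.0ms @ 0 + 1111.111ms (3/2)
2. 1111.111ms @ 3/2 + 1111.111ms (3/2)
3. 2222.222ms @ 3 + 370.37ms (1/2)
4. 2592.593ms @ 7/2 + 370.37ms (1/2)
5. 2962.963ms @ 4 + 370.37ms (1/2)
6. 3333.333ms @ 9/2 + 1111.111ms (3/2)
7. 4444.444ms @ 6 + 740.741ms (1)
8. 5185.185ms @ 7 + 740.741ms (1)
9. 5925.926ms @ 8 + 740.741ms (1)
10. 6666.667ms @ 9 + 444.444ms (3/5)
11. 7111.111ms @ 48/5 + 444.444ms (3/5)
12. 7555.556ms @ 51/5 + 444.444ms (3/5)
13. 8000.0ms @ 54/5 + 444.444ms (3/5)
14. 8444.444ms @ 57/5 + 444.444ms (3/5)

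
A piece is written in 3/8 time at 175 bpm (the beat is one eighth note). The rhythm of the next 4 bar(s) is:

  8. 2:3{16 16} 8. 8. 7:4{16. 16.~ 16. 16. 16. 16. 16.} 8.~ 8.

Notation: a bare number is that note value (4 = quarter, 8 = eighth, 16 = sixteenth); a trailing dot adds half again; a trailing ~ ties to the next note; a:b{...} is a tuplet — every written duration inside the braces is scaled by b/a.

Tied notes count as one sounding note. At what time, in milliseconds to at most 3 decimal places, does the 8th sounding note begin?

note 8 onset = 51/7b = 2497.959ms

1. 0.0ms @ 0 + 514.286ms (3/2)
2. 514.286ms @ 3/2 + 257.143ms (3/4)
3. 771.429ms @ 9/4 + 257.143ms (3/4)
4. 1028.571ms @ 3 + 514.286ms (3/2)
5. 1542.857ms @ 9/2 + 514.286ms (3/2)
6. 2057.143ms @ 6 + 146.939ms (3/7)
7. 2204.082ms @ 45/7 + 293.878ms (6/7)
8. 2497.959ms @ 51/7 + 146.939ms (3/7)
9. 2644.898ms @ 54/7 + 146.939ms (3/7)
10. 2791.837ms @ 57/7 + 146.939ms (3/7)
11. 2938.776ms @ 60/7 + 146.939ms (3/7)
12. 3085.714ms @ 9 + 1028.571ms (3)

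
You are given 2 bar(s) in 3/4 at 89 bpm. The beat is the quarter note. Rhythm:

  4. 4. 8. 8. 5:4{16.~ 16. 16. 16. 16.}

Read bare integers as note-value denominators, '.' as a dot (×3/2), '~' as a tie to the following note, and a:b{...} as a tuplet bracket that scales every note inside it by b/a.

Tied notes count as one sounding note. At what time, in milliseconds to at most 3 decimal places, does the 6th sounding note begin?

1. 0.0ms @ 0 + 1011.236ms (3/2)
2. 1011.236ms @ 3/2 + 1011.236ms (3/2)
3. 2022.472ms @ 3 + 505.618ms (3/4)
4. 2528.09ms @ 15/4 + 505.618ms (3/4)
5. 3033.708ms @ 9/2 + 404.494ms (3/5)
6. 3438.202ms @ 51/10 + 202.247ms (3/10)
7. 3640.449ms @ 27/5 + 202.247ms (3/10)
8. 3842.697ms @ 57/10 + 202.247ms (3/10)

note 6 onset = 51/10b = 3438.202ms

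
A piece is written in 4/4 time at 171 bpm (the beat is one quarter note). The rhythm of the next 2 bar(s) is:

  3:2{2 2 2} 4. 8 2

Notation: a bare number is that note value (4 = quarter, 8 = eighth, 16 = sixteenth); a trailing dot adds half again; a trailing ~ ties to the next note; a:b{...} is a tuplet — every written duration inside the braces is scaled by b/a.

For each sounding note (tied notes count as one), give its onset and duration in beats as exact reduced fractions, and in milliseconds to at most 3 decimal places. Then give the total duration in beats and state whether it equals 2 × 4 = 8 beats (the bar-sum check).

1) 0.0ms=0b +467.836ms=4/3b
2) 467.836ms=4/3b +467.836ms=4/3b
3) 935.673ms=8/3b +467.836ms=4/3b
4) 1403.509ms=4b +526.316ms=3/2b
5) 1929.825ms=11/2b +175.439ms=1/2b
6) 2105.263ms=6b +701.754ms=2b
Σ=8b of 8 (171bpm 4/4) — PASS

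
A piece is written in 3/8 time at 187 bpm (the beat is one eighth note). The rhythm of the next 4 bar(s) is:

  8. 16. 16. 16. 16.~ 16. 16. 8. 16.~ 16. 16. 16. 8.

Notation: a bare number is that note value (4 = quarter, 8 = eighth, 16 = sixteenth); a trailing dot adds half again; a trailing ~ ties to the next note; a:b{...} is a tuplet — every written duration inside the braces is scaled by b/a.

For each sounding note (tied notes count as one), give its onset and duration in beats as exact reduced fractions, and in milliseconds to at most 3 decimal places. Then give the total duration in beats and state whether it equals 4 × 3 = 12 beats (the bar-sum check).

1) 0.0ms=0b +481.283ms=3/2b
2) 481.283ms=3/2b +240.642ms=3/4b
3) 721.925ms=9/4b +240.642ms=3/4b
4) 962.567ms=3b +240.642ms=3/4b
5) 1203.209ms=15/4b +481.283ms=3/2b
6) 1684.492ms=21/4b +240.642ms=3/4b
7) 1925.134ms=6b +481.283ms=3/2b
8) 2406.417ms=15/2b +481.283ms=3/2b
9) 2887.701ms=9b +240.642ms=3/4b
10) 3128.342ms=39/4b +240.642ms=3/4b
11) 3368.984ms=21/2b +481.283ms=3/2b
Σ=12b of 12 (187bpm 3/8) — PASS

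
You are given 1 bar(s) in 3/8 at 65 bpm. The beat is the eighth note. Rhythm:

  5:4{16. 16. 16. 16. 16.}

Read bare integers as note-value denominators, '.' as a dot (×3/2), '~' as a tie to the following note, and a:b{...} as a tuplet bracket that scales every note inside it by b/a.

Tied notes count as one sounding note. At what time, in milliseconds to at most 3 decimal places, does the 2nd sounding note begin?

note 2 onset = 3/5b = 553.846ms

1. 0.0ms @ 0 + 553.846ms (3/5)
2. 553.846ms @ 3/5 + 553.846ms (3/5)
3. 1107.692ms @ 6/5 + 553.846ms (3/5)
4. 1661.538ms @ 9/5 + 553.846ms (3/5)
5. 2215.385ms @ 12/5 + 553.846ms (3/5)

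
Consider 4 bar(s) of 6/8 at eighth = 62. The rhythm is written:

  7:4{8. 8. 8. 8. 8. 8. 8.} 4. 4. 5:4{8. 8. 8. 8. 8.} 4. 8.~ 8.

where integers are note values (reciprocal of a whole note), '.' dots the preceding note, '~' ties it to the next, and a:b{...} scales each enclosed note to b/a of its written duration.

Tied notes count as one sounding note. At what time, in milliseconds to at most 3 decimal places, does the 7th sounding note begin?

note 7 onset = 36/7b = 4976.959ms

1. 0.0ms @ 0 + 829.493ms (6/7)
2. 829.493ms @ 6/7 + 829.493ms (6/7)
3. 1658.986ms @ 12/7 + 829.493ms (6/7)
4. 2488.479ms @ 18/7 + 829.493ms (6/7)
5. 3317.972ms @ 24/7 + 829.493ms (6/7)
6. 4147.465ms @ 30/7 + 829.493ms (6/7)
7. 4976.959ms @ 36/7 + 829.493ms (6/7)
8. 5806.452ms @ 6 + 2903.226ms (3)
9. 8709.677ms @ 9 + 2903.226ms (3)
10. 11612.903ms @ 12 + 1161.29ms (6/5)
11. 12774.194ms @ 66/5 + 1161.29ms (6/5)
12. 13935.484ms @ 72/5 + 1161.29ms (6/5)
13. 15096.774ms @ 78/5 + 1161.29ms (6/5)
14. 16258.065ms @ 84/5 + 1161.29ms (6/5)
15. 17419.355ms @ 18 + 2903.226ms (3)
16. 20322.581ms @ 21 + 2903.226ms (3)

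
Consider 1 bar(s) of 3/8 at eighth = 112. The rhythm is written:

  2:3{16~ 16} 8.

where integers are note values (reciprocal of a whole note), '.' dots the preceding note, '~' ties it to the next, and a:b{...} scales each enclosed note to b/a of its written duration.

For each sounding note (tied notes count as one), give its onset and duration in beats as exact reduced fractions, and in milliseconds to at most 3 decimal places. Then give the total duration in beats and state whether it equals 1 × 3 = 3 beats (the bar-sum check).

1) 0.0ms=0b +803.571ms=3/2b
2) 803.571ms=3/2b +803.571ms=3/2b
Σ=3b of 3 (112bpm 3/8) — PASS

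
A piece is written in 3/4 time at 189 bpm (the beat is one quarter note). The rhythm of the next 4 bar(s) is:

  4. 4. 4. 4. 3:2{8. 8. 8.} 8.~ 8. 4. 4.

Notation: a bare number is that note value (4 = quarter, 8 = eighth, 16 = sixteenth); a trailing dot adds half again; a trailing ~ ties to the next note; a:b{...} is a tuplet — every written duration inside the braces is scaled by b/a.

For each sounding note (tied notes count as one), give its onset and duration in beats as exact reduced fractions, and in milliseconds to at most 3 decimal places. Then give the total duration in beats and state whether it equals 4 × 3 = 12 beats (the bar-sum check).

1) 0.0ms=0b +476.19ms=3/2b
2) 476.19ms=3/2b +476.19ms=3/2b
3) 952.381ms=3b +476.19ms=3/2b
4) 1428.571ms=9/2b +476.19ms=3/2b
5) 1904.762ms=6b +158.73ms=1/2b
6) 2063.492ms=13/2b +158.73ms=1/2b
7) 2222.222ms=7b +158.73ms=1/2b
8) 2380.952ms=15/2b +476.19ms=3/2b
9) 2857.143ms=9b +476.19ms=3/2b
10) 3333.333ms=21/2b +476.19ms=3/2b
Σ=12b of 12 (189bpm 3/4) — PASS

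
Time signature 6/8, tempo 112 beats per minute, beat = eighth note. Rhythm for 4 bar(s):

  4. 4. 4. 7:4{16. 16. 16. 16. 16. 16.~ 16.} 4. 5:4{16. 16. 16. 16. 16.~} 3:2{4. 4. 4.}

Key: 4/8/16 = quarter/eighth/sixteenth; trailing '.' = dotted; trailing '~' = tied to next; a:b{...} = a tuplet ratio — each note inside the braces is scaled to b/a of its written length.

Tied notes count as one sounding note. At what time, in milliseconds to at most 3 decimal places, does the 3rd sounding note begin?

note 3 onset = 6b = 3214.286ms

1. 0.0ms @ 0 + 1607.143ms (3)
2. 1607.143ms @ 3 + 1607.143ms (3)
3. 3214.286ms @ 6 + 1607.143ms (3)
4. 4821.429ms @ 9 + 229.592ms (3/7)
5. 5051.02ms @ 66/7 + 229.592ms (3/7)
6. 5280.612ms @ 69/7 + 229.592ms (3/7)
7. 5510.204ms @ 72/7 + 229.592ms (3/7)
8. 5739.796ms @ 75/7 + 229.592ms (3/7)
9. 5969.388ms @ 78/7 + 459.184ms (6/7)
10. 6428.571ms @ 12 + 1607.143ms (3)
11. 8035.714ms @ 15 + 321.429ms (3/5)
12. 8357.143ms @ 78/5 + 321.429ms (3/5)
13. 8678.571ms @ 81/5 + 321.429ms (3/5)
14. 9000.0ms @ 84/5 + 321.429ms (3/5)
15. 9321.429ms @ 87/5 + 1392.857ms (13/5)
16. 10714.286ms @ 20 + 1071.429ms (2)
17. 11785.714ms @ 22 + 1071.429ms (2)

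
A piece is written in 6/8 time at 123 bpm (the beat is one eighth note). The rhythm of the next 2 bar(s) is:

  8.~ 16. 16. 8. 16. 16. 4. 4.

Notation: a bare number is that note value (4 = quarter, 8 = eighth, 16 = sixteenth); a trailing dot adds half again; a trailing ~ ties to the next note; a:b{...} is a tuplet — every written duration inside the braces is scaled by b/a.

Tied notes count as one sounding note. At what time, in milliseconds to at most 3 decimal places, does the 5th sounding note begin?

note 5 onset = 21/4b = 2560.976ms

1. 0.0ms @ 0 + 1097.561ms (9/4)
2. 1097.561ms @ 9/4 + 365.854ms (3/4)
3. 1463.415ms @ 3 + 731.707ms (3/2)
4. 2195.122ms @ 9/2 + 365.854ms (3/4)
5. 2560.976ms @ 21/4 + 365.854ms (3/4)
6. 2926.829ms @ 6 + 1463.415ms (3)
7. 4390.244ms @ 9 + 1463.415ms (3)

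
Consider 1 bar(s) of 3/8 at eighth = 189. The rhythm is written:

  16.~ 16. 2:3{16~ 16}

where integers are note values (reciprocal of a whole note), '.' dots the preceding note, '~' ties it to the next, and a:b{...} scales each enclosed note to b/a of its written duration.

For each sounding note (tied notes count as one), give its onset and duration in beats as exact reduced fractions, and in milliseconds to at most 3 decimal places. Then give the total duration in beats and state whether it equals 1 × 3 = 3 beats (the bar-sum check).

1) 0.0ms=0b +476.19ms=3/2b
2) 476.19ms=3/2b +476.19ms=3/2b
Σ=3b of 3 (189bpm 3/8) — PASS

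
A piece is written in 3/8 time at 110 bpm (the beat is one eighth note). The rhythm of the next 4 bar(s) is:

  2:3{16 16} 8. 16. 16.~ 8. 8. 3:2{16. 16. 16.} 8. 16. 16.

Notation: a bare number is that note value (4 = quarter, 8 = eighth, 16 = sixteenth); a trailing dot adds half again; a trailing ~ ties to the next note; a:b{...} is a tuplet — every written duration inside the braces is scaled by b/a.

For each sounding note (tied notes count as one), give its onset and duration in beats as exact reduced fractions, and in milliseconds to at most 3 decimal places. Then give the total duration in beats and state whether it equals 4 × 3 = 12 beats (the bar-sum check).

1) 0.0ms=0b +409.091ms=3/4b
2) 409.091ms=3/4b +409.091ms=3/4b
3) 818.182ms=3/2b +818.182ms=3/2b
4) 1636.364ms=3b +409.091ms=3/4b
5) 2045.455ms=15/4b +1227.273ms=9/4b
6) 3272.727ms=6b +818.182ms=3/2b
7) 4090.909ms=15/2b +272.727ms=1/2b
8) 4363.636ms=8b +272.727ms=1/2b
9) 4636.364ms=17/2b +272.727ms=1/2b
10) 4909.091ms=9b +818.182ms=3/2b
11) 5727.273ms=21/2b +409.091ms=3/4b
12) 6136.364ms=45/4b +409.091ms=3/4b
Σ=12b of 12 (110bpm 3/8) — PASS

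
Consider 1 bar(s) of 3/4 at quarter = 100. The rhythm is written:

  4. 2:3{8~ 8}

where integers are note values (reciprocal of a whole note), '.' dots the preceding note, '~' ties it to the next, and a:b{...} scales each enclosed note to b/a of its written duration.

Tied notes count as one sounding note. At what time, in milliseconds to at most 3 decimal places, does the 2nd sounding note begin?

note 2 onset = 3/2b = 900.0ms

1. 0.0ms @ 0 + 900.0ms (3/2)
2. 900.0ms @ 3/2 + 900.0ms (3/2)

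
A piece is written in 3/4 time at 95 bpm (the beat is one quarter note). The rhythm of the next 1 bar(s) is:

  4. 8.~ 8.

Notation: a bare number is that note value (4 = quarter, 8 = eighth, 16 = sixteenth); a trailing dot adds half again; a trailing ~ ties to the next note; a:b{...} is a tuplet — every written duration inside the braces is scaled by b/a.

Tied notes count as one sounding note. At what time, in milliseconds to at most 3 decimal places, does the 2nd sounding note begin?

note 2 onset = 3/2b = 947.368ms

1. 0.0ms @ 0 + 947.368ms (3/2)
2. 947.368ms @ 3/2 + 947.368ms (3/2)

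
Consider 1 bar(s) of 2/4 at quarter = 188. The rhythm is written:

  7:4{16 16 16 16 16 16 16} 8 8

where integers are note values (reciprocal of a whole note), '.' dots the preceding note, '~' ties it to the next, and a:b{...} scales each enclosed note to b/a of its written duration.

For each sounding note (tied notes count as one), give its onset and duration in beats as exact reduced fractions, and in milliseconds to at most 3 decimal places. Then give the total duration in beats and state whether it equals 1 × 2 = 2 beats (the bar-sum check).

1) 0.0ms=0b +45.593ms=1/7b
2) 45.593ms=1/7b +45.593ms=1/7b
3) 91.185ms=2/7b +45.593ms=1/7b
4) 136.778ms=3/7b +45.593ms=1/7b
5) 182.371ms=4/7b +45.593ms=1/7b
6) 227.964ms=5/7b +45.593ms=1/7b
7) 273.556ms=6/7b +45.593ms=1/7b
8) 319.149ms=1b +159.574ms=1/2b
9) 478.723ms=3/2b +159.574ms=1/2b
Σ=2b of 2 (188bpm 2/4) — PASS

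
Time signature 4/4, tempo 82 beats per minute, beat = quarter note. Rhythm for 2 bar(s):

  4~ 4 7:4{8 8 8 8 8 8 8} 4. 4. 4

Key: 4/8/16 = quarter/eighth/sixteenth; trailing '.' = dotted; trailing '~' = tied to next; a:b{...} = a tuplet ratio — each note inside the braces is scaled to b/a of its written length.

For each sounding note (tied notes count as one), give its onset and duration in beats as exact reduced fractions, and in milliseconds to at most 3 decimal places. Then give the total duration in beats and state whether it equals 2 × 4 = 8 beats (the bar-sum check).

1) 0.0ms=0b +1463.415ms=2b
2) 1463.415ms=2b +209.059ms=2/7b
3) 1672.474ms=16/7b +209.059ms=2/7b
4) 1881.533ms=18/7b +209.059ms=2/7b
5) 2090.592ms=20/7b +209.059ms=2/7b
6) 2299.652ms=22/7b +209.059ms=2/7b
7) 2508.711ms=24/7b +209.059ms=2/7b
8) 2717.77ms=26/7b +209.059ms=2/7b
9) 2926.829ms=4b +1097.561ms=3/2b
10) 4024.39ms=11/2b +1097.561ms=3/2b
11) 5121.951ms=7b +731.707ms=1b
Σ=8b of 8 (82bpm 4/4) — PASS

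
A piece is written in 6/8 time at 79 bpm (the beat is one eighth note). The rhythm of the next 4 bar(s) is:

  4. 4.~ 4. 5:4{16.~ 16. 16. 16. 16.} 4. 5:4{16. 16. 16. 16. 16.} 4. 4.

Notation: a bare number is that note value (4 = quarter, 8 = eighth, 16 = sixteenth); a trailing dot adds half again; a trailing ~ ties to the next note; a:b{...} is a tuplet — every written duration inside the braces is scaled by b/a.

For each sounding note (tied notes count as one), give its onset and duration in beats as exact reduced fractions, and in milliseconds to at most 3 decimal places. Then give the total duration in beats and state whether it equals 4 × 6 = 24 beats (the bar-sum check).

1) 0.0ms=0b +2278.481ms=3b
2) 2278.481ms=3b +4556.962ms=6b
3) 6835.443ms=9b +911.392ms=6/5b
4) 7746.835ms=51/5b +455.696ms=3/5b
5) 8202.532ms=54/5b +455.696ms=3/5b
6) 8658.228ms=57/5b +455.696ms=3/5b
7) 9113.924ms=12b +2278.481ms=3b
8) 11392.405ms=15b +455.696ms=3/5b
9) 11848.101ms=78/5b +455.696ms=3/5b
10) 12303.797ms=81/5b +455.696ms=3/5b
11) 12759.494ms=84/5b +455.696ms=3/5b
12) 13215.19ms=87/5b +455.696ms=3/5b
13) 13670.886ms=18b +2278.481ms=3b
14) 15949.367ms=21b +2278.481ms=3b
Σ=24b of 24 (79bpm 6/8) — PASS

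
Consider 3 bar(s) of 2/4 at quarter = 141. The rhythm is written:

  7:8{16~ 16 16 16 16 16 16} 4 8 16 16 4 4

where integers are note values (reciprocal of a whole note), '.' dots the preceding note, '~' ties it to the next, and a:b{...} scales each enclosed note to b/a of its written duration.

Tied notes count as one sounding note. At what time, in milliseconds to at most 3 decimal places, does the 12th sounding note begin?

1. 0.0ms @ 0 + 243.161ms (4/7)
2. 243.161ms @ 4/7 + 121.581ms (2/7)
3. 364.742ms @ 6/7 + 121.581ms (2/7)
4. 486.322ms @ 8/7 + 121.581ms (2/7)
5. 607.903ms @ 10/7 + 121.581ms (2/7)
6. 729.483ms @ 12/7 + 121.581ms (2/7)
7. 851.064ms @ 2 + 425.532ms (1)
8. 1276.596ms @ 3 + 212.766ms (1/2)
9. 1489.362ms @ 7/2 + 106.383ms (1/4)
10. 1595.745ms @ 15/4 + 106.383ms (1/4)
11. 1702.128ms @ 4 + 425.532ms (1)
12. 2127.66ms @ 5 + 425.532ms (1)

note 12 onset = 5b = 2127.66ms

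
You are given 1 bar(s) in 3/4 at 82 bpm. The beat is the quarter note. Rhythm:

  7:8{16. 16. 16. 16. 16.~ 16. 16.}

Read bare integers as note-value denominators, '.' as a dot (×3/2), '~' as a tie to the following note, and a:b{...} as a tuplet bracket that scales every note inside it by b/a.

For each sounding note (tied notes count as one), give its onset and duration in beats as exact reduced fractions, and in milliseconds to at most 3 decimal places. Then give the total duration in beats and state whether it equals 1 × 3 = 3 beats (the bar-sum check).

1) 0.0ms=0b +313.589ms=3/7b
2) 313.589ms=3/7b +313.589ms=3/7b
3) 627.178ms=6/7b +313.589ms=3/7b
4) 940.767ms=9/7b +313.589ms=3/7b
5) 1254.355ms=12/7b +627.178ms=6/7b
6) 1881.533ms=18/7b +313.589ms=3/7b
Σ=3b of 3 (82bpm 3/4) — PASS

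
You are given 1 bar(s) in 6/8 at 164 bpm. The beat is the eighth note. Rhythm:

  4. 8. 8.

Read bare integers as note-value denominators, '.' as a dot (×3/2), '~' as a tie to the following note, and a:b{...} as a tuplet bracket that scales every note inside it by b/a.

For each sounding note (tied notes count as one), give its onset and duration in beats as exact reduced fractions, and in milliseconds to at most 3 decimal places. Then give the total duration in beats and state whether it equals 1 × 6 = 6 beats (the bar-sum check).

1) 0.0ms=0b +1097.561ms=3b
2) 1097.561ms=3b +548.78ms=3/2b
3) 1646.341ms=9/2b +548.78ms=3/2b
Σ=6b of 6 (164bpm 6/8) — PASS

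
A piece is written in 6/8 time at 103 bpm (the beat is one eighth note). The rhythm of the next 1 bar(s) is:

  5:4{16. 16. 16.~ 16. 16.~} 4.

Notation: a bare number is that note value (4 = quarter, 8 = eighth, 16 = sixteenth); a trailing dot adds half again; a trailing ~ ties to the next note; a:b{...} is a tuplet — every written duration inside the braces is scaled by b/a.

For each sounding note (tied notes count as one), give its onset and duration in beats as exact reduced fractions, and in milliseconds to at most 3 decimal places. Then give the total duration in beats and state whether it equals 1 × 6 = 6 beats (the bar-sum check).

1) 0.0ms=0b +349.515ms=3/5b
2) 349.515ms=3/5b +349.515ms=3/5b
3) 699.029ms=6/5b +699.029ms=6/5b
4) 1398.058ms=12/5b +2097.087ms=18/5b
Σ=6b of 6 (103bpm 6/8) — PASS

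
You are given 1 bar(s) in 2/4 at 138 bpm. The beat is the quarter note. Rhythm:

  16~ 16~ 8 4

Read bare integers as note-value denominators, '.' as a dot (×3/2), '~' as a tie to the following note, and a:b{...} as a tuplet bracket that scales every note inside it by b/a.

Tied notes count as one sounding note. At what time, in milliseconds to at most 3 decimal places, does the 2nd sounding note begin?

note 2 onset = 1b = 434.783ms

1. 0.0ms @ 0 + 434.783ms (1)
2. 434.783ms @ 1 + 434.783ms (1)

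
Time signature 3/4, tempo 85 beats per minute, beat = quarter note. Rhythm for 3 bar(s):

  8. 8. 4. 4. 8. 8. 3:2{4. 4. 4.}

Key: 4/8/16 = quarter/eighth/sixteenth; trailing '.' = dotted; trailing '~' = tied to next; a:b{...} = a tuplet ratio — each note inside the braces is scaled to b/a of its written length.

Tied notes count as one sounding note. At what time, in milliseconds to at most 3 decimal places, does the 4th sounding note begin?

1. 0.0ms @ 0 + 529.412ms (3/4)
2. 529.412ms @ 3/4 + 529.412ms (3/4)
3. 1058.824ms @ 3/2 + 1058.824ms (3/2)
4. 2117.647ms @ 3 + 1058.824ms (3/2)
5. 3176.471ms @ 9/2 + 529.412ms (3/4)
6. 3705.882ms @ 21/4 + 529.412ms (3/4)
7. 4235.294ms @ 6 + 705.882ms (1)
8. 4941.176ms @ 7 + 705.882ms (1)
9. 5647.059ms @ 8 + 705.882ms (1)

note 4 onset = 3b = 2117.647ms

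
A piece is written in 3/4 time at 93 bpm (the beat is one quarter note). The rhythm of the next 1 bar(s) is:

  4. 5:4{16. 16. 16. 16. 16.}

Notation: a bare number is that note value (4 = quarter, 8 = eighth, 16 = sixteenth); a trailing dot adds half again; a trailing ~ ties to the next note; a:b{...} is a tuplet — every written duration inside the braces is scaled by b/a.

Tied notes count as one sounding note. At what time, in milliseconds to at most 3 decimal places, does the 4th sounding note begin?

note 4 onset = 21/10b = 1354.839ms

1. 0.0ms @ 0 + 967.742ms (3/2)
2. 967.742ms @ 3/2 + 193.548ms (3/10)
3. 1161.29ms @ 9/5 + 193.548ms (3/10)
4. 1354.839ms @ 21/10 + 193.548ms (3/10)
5. 1548.387ms @ 12/5 + 193.548ms (3/10)
6. 1741.935ms @ 27/10 + 193.548ms (3/10)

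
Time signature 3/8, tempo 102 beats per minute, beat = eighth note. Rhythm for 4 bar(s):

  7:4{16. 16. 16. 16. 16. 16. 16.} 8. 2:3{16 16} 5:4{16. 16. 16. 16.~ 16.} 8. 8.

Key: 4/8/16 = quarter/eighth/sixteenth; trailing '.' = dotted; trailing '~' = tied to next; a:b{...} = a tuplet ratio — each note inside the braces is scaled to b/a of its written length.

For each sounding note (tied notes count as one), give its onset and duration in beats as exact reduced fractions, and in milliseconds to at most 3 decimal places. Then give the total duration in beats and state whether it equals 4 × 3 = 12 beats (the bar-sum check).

1) 0.0ms=0b +252.101ms=3/7b
2) 252.101ms=3/7b +252.101ms=3/7b
3) 504.202ms=6/7b +252.101ms=3/7b
4) 756.303ms=9/7b +252.101ms=3/7b
5) 1008.403ms=12/7b +252.101ms=3/7b
6) 1260.504ms=15/7b +252.101ms=3/7b
7) 1512.605ms=18/7b +252.101ms=3/7b
8) 1764.706ms=3b +882.353ms=3/2b
9) 2647.059ms=9/2b +441.176ms=3/4b
10) 3088.235ms=21/4b +441.176ms=3/4b
11) 3529.412ms=6b +352.941ms=3/5b
12) 3882.353ms=33/5b +352.941ms=3/5b
13) 4235.294ms=36/5b +352.941ms=3/5b
14) 4588.235ms=39/5b +705.882ms=6/5b
15) 5294.118ms=9b +882.353ms=3/2b
16) 6176.471ms=21/2b +882.353ms=3/2b
Σ=12b of 12 (102bpm 3/8) — PASS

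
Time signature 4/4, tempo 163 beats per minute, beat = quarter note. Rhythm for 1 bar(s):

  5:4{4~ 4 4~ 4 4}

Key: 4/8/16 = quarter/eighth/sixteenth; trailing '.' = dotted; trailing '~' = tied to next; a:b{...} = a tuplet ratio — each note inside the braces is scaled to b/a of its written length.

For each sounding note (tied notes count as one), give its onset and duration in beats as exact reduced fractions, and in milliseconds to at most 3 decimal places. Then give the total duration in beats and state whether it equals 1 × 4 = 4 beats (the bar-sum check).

1) 0.0ms=0b +588.957ms=8/5b
2) 588.957ms=8/5b +588.957ms=8/5b
3) 1177.914ms=16/5b +294.479ms=4/5b
Σ=4b of 4 (163bpm 4/4) — PASS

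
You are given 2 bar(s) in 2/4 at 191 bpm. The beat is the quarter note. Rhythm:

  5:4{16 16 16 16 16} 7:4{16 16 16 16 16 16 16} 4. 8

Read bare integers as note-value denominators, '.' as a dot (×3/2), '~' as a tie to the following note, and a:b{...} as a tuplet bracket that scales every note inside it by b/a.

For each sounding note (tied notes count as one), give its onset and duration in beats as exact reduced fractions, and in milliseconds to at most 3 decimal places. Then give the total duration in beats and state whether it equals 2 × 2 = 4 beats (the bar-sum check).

1) 0.0ms=0b +62.827ms=1/5b
2) 62.827ms=1/5b +62.827ms=1/5b
3) 125.654ms=2/5b +62.827ms=1/5b
4) 188.482ms=3/5b +62.827ms=1/5b
5) 251.309ms=4/5b +62.827ms=1/5b
6) 314.136ms=1b +44.877ms=1/7b
7) 359.013ms=8/7b +44.877ms=1/7b
8) 403.889ms=9/7b +44.877ms=1/7b
9) 448.766ms=10/7b +44.877ms=1/7b
10) 493.642ms=11/7b +44.877ms=1/7b
11) 538.519ms=12/7b +44.877ms=1/7b
12) 583.396ms=13/7b +44.877ms=1/7b
13) 628.272ms=2b +471.204ms=3/2b
14) 1099.476ms=7/2b +157.068ms=1/2b
Σ=4b of 4 (191bpm 2/4) — PASS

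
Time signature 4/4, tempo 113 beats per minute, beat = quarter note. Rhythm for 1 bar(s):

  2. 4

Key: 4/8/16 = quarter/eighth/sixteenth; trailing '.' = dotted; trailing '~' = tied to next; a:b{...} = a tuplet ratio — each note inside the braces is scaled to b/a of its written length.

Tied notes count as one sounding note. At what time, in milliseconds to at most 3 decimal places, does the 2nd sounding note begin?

1. 0.0ms @ 0 + 1592.92ms (3)
2. 1592.92ms @ 3 + 530.973ms (1)

note 2 onset = 3b = 1592.92ms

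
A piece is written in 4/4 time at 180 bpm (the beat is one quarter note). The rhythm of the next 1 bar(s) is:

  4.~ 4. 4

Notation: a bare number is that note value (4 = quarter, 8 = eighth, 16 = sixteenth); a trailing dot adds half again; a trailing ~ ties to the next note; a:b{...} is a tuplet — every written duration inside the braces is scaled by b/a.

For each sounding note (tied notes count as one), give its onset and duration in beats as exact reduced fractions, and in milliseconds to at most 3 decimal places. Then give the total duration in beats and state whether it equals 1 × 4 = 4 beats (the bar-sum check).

1) 0.0ms=0b +1000.0ms=3b
2) 1000.0ms=3b +333.333ms=1b
Σ=4b of 4 (180bpm 4/4) — PASS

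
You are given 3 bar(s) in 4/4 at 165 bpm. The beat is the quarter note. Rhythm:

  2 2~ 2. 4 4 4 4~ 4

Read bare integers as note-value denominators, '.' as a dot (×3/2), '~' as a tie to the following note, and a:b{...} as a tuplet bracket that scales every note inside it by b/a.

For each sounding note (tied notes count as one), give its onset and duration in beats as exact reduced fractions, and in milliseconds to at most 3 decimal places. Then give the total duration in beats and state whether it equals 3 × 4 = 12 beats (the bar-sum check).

1) 0.0ms=0b +727.273ms=2b
2) 727.273ms=2b +1818.182ms=5b
3) 2545.455ms=7b +363.636ms=1b
4) 2909.091ms=8b +363.636ms=1b
5) 3272.727ms=9b +363.636ms=1b
6) 3636.364ms=10b +727.273ms=2b
Σ=12b of 12 (165bpm 4/4) — PASS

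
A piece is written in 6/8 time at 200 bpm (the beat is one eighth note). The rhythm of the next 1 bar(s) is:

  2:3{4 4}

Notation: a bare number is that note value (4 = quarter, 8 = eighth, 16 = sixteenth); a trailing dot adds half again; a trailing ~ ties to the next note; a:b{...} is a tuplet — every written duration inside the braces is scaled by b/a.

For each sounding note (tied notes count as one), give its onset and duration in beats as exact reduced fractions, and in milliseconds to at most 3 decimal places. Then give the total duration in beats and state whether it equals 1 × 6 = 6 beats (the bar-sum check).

1) 0.0ms=0b +900.0ms=3b
2) 900.0ms=3b +900.0ms=3b
Σ=6b of 6 (200bpm 6/8) — PASS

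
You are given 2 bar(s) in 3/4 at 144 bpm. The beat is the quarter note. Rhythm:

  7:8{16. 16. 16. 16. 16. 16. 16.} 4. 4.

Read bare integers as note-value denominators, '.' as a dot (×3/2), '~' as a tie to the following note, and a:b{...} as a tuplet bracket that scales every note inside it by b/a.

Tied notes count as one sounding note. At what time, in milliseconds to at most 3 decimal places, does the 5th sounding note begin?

note 5 onset = 12/7b = 714.286ms

1. 0.0ms @ 0 + 178.571ms (3/7)
2. 178.571ms @ 3/7 + 178.571ms (3/7)
3. 357.143ms @ 6/7 + 178.571ms (3/7)
4. 535.714ms @ 9/7 + 178.571ms (3/7)
5. 714.286ms @ 12/7 + 178.571ms (3/7)
6. 892.857ms @ 15/7 + 178.571ms (3/7)
7. 1071.429ms @ 18/7 + 178.571ms (3/7)
8. 1250.0ms @ 3 + 625.0ms (3/2)
9. 1875.0ms @ 9/2 + 625.0ms (3/2)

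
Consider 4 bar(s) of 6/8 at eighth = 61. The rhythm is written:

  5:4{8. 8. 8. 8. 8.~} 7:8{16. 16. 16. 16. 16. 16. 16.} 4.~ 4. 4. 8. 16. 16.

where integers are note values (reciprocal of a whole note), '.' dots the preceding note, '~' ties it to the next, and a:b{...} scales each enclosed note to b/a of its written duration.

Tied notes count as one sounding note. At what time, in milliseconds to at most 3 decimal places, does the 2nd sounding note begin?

1. 0.0ms @ 0 + 1180.328ms (6/5)
2. 1180.328ms @ 6/5 + 1180.328ms (6/5)
3. 2360.656ms @ 12/5 + 1180.328ms (6/5)
4. 3540.984ms @ 18/5 + 1180.328ms (6/5)
5. 4721.311ms @ 24/5 + 2023.419ms (72/35)
6. 6744.731ms @ 48/7 + 843.091ms (6/7)
7. 7587.822ms @ 54/7 + 843.091ms (6/7)
8. 8430.913ms @ 60/7 + 843.091ms (6/7)
9. 9274.005ms @ 66/7 + 843.091ms (6/7)
10. 10117.096ms @ 72/7 + 843.091ms (6/7)
11. 10960.187ms @ 78/7 + 843.091ms (6/7)
12. 11803.279ms @ 12 + 5901.639ms (6)
13. 17704.918ms @ 18 + 2950.82ms (3)
14. 20655.738ms @ 21 + 1475.41ms (3/2)
15. 22131.148ms @ 45/2 + 737.705ms (3/4)
16. 22868.852ms @ 93/4 + 737.705ms (3/4)

note 2 onset = 6/5b = 1180.328ms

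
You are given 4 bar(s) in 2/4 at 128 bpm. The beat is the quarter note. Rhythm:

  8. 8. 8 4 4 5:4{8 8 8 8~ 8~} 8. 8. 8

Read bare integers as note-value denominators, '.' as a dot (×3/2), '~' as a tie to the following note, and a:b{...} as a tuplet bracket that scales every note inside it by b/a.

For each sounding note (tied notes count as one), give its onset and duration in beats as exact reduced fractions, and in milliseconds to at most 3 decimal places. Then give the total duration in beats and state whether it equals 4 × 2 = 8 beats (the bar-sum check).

1) 0.0ms=0b +351.562ms=3/4b
2) 351.562ms=3/4b +351.562ms=3/4b
3) 703.125ms=3/2b +234.375ms=1/2b
4) 937.5ms=2b +468.75ms=1b
5) 1406.25ms=3b +468.75ms=1b
6) 1875.0ms=4b +187.5ms=2/5b
7) 2062.5ms=22/5b +187.5ms=2/5b
8) 2250.0ms=24/5b +187.5ms=2/5b
9) 2437.5ms=26/5b +726.562ms=31/20b
10) 3164.062ms=27/4b +351.562ms=3/4b
11) 3515.625ms=15/2b +234.375ms=1/2b
Σ=8b of 8 (128bpm 2/4) — PASS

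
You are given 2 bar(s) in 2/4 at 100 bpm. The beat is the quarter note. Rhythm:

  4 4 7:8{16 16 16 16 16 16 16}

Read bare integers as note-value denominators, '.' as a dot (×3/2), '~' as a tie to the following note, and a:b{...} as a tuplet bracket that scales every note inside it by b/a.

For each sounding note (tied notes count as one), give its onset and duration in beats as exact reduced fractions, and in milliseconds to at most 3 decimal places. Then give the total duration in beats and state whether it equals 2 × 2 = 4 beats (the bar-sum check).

1) 0.0ms=0b +600.0ms=1b
2) 600.0ms=1b +600.0ms=1b
3) 1200.0ms=2b +171.429ms=2/7b
4) 1371.429ms=16/7b +171.429ms=2/7b
5) 1542.857ms=18/7b +171.429ms=2/7b
6) 1714.286ms=20/7b +171.429ms=2/7b
7) 1885.714ms=22/7b +171.429ms=2/7b
8) 2057.143ms=24/7b +171.429ms=2/7b
9) 2228.571ms=26/7b +171.429ms=2/7b
Σ=4b of 4 (100bpm 2/4) — PASS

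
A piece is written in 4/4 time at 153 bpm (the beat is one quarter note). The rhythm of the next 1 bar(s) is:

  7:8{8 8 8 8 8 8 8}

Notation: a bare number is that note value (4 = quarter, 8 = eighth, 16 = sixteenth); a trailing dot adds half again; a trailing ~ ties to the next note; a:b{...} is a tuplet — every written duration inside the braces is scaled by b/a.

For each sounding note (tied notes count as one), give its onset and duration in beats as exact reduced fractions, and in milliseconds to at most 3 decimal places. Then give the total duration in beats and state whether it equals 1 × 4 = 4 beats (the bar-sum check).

1) 0.0ms=0b +224.09ms=4/7b
2) 224.09ms=4/7b +224.09ms=4/7b
3) 448.179ms=8/7b +224.09ms=4/7b
4) 672.269ms=12/7b +224.09ms=4/7b
5) 896.359ms=16/7b +224.09ms=4/7b
6) 1120.448ms=20/7b +224.09ms=4/7b
7) 1344.538ms=24/7b +224.09ms=4/7b
Σ=4b of 4 (153bpm 4/4) — PASS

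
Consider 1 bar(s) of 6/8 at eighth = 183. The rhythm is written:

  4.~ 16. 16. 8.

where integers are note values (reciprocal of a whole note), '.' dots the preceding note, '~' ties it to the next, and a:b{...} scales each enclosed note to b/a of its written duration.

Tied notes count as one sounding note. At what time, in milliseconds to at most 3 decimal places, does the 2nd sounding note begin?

note 2 onset = 15/4b = 1229.508ms

1. 0.0ms @ 0 + 1229.508ms (15/4)
2. 1229.508ms @ 15/4 + 245.902ms (3/4)
3. 1475.41ms @ 9/2 + 491.803ms (3/2)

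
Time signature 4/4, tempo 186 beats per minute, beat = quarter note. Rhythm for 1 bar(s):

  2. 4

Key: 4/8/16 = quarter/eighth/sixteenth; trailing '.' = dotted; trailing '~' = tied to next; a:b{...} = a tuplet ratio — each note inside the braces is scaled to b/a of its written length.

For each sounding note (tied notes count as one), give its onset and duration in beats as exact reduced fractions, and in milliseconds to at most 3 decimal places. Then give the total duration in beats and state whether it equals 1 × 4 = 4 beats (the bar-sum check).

1) 0.0ms=0b +967.742ms=3b
2) 967.742ms=3b +322.581ms=1b
Σ=4b of 4 (186bpm 4/4) — PASS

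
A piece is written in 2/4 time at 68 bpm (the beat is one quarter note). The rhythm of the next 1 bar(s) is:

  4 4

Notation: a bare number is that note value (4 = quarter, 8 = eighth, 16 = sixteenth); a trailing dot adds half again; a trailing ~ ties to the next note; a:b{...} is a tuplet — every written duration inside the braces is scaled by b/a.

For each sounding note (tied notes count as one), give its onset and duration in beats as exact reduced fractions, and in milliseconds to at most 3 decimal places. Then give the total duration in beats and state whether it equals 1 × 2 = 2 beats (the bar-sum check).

1) 0.0ms=0b +882.353ms=1b
2) 882.353ms=1b +882.353ms=1b
Σ=2b of 2 (68bpm 2/4) — PASS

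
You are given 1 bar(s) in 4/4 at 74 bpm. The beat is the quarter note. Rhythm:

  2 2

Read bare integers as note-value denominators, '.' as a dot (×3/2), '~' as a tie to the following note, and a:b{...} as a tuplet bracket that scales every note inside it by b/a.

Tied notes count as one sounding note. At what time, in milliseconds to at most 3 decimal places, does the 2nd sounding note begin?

1. 0.0ms @ 0 + 1621.622ms (2)
2. 1621.622ms @ 2 + 1621.622ms (2)

note 2 onset = 2b = 1621.622ms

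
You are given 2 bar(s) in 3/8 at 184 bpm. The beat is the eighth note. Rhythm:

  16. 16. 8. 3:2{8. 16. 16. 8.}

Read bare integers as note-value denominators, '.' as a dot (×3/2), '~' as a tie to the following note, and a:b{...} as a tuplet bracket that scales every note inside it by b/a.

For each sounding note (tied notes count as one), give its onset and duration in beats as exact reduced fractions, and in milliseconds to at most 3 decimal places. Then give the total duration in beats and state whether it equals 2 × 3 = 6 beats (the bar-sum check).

1) 0.0ms=0b +244.565ms=3/4b
2) 244.565ms=3/4b +244.565ms=3/4b
3) 489.13ms=3/2b +489.13ms=3/2b
4) 978.261ms=3b +326.087ms=1b
5) 1304.348ms=4b +163.043ms=1/2b
6) 1467.391ms=9/2b +163.043ms=1/2b
7) 1630.435ms=5b +326.087ms=1b
Σ=6b of 6 (184bpm 3/8) — PASS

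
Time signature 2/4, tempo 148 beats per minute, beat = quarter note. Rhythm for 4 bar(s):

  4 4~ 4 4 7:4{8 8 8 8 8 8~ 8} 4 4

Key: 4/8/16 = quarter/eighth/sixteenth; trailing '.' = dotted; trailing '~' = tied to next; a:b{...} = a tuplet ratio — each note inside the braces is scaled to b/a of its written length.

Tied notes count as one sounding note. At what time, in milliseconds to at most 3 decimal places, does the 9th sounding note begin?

note 9 onset = 38/7b = 2200.772ms

1. 0.0ms @ 0 + 405.405ms (1)
2. 405.405ms @ 1 + 810.811ms (2)
3. 1216.216ms @ 3 + 405.405ms (1)
4. 1621.622ms @ 4 + 115.83ms (2/7)
5. 1737.452ms @ 30/7 + 115.83ms (2/7)
6. 1853.282ms @ 32/7 + 115.83ms (2/7)
7. 1969.112ms @ 34/7 + 115.83ms (2/7)
8. 2084.942ms @ 36/7 + 115.83ms (2/7)
9. 2200.772ms @ 38/7 + 231.66ms (4/7)
10. 2432.432ms @ 6 + 405.405ms (1)
11. 2837.838ms @ 7 + 405.405ms (1)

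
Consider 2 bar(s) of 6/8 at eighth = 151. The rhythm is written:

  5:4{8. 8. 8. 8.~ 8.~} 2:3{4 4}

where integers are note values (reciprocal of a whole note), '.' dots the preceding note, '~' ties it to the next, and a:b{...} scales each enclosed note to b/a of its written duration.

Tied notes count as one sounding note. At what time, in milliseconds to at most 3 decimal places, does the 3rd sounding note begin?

note 3 onset = 12/5b = 953.642ms

1. 0.0ms @ 0 + 476.821ms (6/5)
2. 476.821ms @ 6/5 + 476.821ms (6/5)
3. 953.642ms @ 12/5 + 476.821ms (6/5)
4. 1430.464ms @ 18/5 + 2145.695ms (27/5)
5. 3576.159ms @ 9 + 1192.053ms (3)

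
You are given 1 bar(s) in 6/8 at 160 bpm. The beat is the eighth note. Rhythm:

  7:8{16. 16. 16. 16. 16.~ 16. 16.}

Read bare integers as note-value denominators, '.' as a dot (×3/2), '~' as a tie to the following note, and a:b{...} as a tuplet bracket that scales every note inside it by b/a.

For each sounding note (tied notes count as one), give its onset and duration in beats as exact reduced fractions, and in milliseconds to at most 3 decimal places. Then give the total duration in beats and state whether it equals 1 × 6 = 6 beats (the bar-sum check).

1) 0.0ms=0b +321.429ms=6/7b
2) 321.429ms=6/7b +321.429ms=6/7b
3) 642.857ms=12/7b +321.429ms=6/7b
4) 964.286ms=18/7b +321.429ms=6/7b
5) 1285.714ms=24/7b +642.857ms=12/7b
6) 1928.571ms=36/7b +321.429ms=6/7b
Σ=6b of 6 (160bpm 6/8) — PASS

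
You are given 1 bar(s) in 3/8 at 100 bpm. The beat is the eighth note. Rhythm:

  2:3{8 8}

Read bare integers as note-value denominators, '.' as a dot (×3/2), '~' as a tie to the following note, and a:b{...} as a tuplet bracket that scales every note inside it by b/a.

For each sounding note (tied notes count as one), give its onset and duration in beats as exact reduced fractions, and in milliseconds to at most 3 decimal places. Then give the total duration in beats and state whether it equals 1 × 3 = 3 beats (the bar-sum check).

1) 0.0ms=0b +900.0ms=3/2b
2) 900.0ms=3/2b +900.0ms=3/2b
Σ=3b of 3 (100bpm 3/8) — PASS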